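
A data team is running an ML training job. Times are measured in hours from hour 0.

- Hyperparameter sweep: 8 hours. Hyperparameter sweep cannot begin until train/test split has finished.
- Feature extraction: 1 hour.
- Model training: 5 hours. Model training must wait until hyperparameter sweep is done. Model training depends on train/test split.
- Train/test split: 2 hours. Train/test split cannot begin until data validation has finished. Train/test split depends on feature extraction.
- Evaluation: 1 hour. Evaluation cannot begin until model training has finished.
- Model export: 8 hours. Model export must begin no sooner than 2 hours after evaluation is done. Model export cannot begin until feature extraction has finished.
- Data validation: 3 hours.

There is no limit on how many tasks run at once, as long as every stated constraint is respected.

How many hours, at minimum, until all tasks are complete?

Feature extraction can start immediately at hour 0; it finishes at hour 1.
Data validation can start immediately at hour 0; it finishes at hour 3.
Train/test split has to wait for data validation (finishes hour 3); feature extraction (finishes hour 1). The latest of these is hour 3, so train/test split runs hour 3 to 3 + 2 = hour 5.
Hyperparameter sweep cannot begin until train/test split (finishes hour 5). It runs from hour 5 to 5 + 8 = hour 13.
Model training cannot start until hyperparameter sweep (finishes hour 13); train/test split (finishes hour 5). The controlling bound is hour 13, so model training finishes at 13 + 5 = hour 18.
Evaluation waits on model training (finishes hour 18), so it starts at hour 18 and finishes at 18 + 1 = hour 19.
For model export: evaluation (finishes hour 19, plus 2-hour gap → hour 21); feature extraction (finishes hour 1). Taking the maximum gives a start of hour 21, and it finishes at 21 + 8 = hour 29.
All tasks are finished once the last one completes. Finish times: Data validation at 3, Feature extraction at 1, Train/test split at 5, Hyperparameter sweep at 13, Model training at 18, Evaluation at 19, Model export at 29. The latest is hour 29.

29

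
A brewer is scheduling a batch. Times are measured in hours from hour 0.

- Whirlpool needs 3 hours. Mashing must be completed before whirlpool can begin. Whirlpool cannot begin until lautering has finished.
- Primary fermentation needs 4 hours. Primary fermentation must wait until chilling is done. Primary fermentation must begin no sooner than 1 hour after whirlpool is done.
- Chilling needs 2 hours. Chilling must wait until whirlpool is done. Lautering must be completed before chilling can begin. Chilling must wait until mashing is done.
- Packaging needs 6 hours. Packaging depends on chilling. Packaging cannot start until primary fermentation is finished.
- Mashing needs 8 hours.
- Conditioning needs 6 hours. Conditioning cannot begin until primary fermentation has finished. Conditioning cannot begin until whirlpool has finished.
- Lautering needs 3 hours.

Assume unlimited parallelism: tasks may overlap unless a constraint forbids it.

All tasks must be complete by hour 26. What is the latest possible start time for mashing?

3

Nothing follows conditioning; the deadline of hour 26 is its only limit. It must start by 26 − 6 = hour 20.
Packaging has no dependents, so it just needs to finish by hour 26. Starting by 26 − 6 = hour 20 achieves that.
For primary fermentation: conditioning (must start by hour 20); packaging (must start by hour 20). The most restrictive is hour 20; with a 4-hour duration, primary fermentation must start by hour 16.
Chilling must finish in time for primary fermentation (must start by hour 16); packaging (must start by hour 20). The tightest is hour 16, so chilling must start by 16 − 2 = hour 14.
Whirlpool has several dependents: chilling (must start by hour 14); primary fermentation (must start by hour 16, minus 1-hour gap → hour 15); conditioning (must start by hour 20). The earliest of those limits is hour 14, so whirlpool must start by 14 − 3 = hour 11.
For mashing: whirlpool (must start by hour 11); chilling (must start by hour 14). The most restrictive is hour 11; with an 8-hour duration, mashing must start by hour 3.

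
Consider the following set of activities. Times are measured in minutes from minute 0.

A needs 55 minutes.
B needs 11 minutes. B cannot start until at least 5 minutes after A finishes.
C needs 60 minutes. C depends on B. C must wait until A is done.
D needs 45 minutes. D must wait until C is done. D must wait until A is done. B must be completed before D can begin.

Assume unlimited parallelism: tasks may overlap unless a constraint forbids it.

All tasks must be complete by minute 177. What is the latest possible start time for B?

61

D has no dependents, so it just needs to finish by minute 177. Starting by 177 − 45 = minute 132 achieves that.
C feeds into D (must start by minute 132); so C must finish by minute 132 and therefore start by minute 72.
B has several dependents: C (must start by minute 72); D (must start by minute 132). The earliest of those limits is minute 72, so B must start by 72 − 11 = minute 61.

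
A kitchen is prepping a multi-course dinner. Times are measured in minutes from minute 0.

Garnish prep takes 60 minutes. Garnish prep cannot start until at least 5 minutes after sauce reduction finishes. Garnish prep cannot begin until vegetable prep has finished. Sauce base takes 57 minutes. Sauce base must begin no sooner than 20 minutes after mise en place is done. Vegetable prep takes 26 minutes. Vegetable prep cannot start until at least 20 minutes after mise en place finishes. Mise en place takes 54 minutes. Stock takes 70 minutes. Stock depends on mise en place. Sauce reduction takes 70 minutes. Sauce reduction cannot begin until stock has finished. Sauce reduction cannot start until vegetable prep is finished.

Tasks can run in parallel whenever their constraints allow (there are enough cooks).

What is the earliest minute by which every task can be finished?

259

Nothing blocks mise en place, so it runs from minute 0 to minute 54.
After mise en place (finishes minute 54, plus 20-minute gap → minute 74), vegetable prep can start at minute 74 and finishes at minute 100.
Sauce base waits on mise en place (finishes minute 54, plus 20-minute gap → minute 74), so it starts at minute 74 and finishes at 74 + 57 = minute 131.
After mise en place (finishes minute 54), stock can start at minute 54 and finishes at minute 124.
Sauce reduction cannot start until stock (finishes minute 124); vegetable prep (finishes minute 100). The controlling bound is minute 124, so sauce reduction finishes at 124 + 70 = minute 194.
Garnish prep has to wait for sauce reduction (finishes minute 194, plus 5-minute gap → minute 199); vegetable prep (finishes minute 100). The latest of these is minute 199, so garnish prep runs minute 199 to 199 + 60 = minute 259.
All tasks are finished once the last one completes. Finish times: Mise en place at 54, Stock at 124, Sauce base at 131, Vegetable prep at 100, Sauce reduction at 194, Garnish prep at 259. The latest is minute 259.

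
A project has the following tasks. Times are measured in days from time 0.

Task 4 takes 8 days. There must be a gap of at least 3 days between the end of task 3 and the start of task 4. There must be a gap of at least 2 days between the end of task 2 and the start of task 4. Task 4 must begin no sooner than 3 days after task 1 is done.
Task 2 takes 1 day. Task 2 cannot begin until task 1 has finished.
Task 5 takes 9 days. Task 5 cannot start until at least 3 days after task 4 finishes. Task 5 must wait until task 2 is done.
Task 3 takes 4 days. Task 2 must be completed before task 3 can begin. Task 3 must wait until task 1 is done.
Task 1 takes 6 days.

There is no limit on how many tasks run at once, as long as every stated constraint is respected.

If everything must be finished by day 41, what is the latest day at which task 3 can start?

Nothing follows task 5; the deadline of day 41 is its only limit. It must start by 41 − 9 = day 32.
Task 4 has to be done before task 5 (must start by day 32, minus 3-day gap → day 29). That means finishing by day 29, i.e. starting by 29 − 8 = day 21.
Task 3 must finish before task 4 (must start by day 21, minus 3-day gap → day 18). With a 4-day duration, task 3 must start by 18 − 4 = day 14.

14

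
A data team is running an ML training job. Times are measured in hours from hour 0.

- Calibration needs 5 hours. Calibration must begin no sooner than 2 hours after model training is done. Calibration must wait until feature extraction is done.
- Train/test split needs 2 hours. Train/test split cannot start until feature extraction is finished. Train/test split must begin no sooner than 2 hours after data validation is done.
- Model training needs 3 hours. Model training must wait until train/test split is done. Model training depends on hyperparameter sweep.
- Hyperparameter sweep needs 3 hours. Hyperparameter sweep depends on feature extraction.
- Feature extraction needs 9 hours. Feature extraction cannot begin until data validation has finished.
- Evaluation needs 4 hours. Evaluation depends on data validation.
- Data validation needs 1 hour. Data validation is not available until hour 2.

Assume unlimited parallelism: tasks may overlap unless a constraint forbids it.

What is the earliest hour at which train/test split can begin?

12

After its own release at hour 2, data validation can start at hour 2 and finishes at hour 3.
After data validation (finishes hour 3), feature extraction can start at hour 3 and finishes at hour 12.
Train/test split waits on feature extraction (finishes hour 12); data validation (finishes hour 3, plus 2-hour gap → hour 5). The latest of these is hour 12, which is the earliest train/test split can start.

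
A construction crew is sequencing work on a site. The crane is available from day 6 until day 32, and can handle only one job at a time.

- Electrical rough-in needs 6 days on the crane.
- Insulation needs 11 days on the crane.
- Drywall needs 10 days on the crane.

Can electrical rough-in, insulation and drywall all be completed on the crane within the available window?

No

The crane window is 32 − 6 = 26 days.
Running back to back, the jobs need 6 + 11 + 10 = 27 days on the crane.
Since 27 > 26, they cannot all fit.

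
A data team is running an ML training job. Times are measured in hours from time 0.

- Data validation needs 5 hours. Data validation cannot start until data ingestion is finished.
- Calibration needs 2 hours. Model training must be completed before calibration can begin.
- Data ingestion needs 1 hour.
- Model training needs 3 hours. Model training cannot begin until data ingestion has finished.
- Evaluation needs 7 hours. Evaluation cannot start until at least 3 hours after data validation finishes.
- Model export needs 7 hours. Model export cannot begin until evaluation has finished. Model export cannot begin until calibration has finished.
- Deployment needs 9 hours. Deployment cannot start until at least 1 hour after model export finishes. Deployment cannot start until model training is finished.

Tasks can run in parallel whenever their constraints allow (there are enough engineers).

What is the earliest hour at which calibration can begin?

4

Data ingestion has no prerequisites, so it starts at hour 0 and finishes at hour 1.
Model training waits on data ingestion (finishes hour 1), so it starts at hour 1 and finishes at 1 + 3 = hour 4.
Calibration waits on model training (finishes hour 4), so the earliest it can start is hour 4.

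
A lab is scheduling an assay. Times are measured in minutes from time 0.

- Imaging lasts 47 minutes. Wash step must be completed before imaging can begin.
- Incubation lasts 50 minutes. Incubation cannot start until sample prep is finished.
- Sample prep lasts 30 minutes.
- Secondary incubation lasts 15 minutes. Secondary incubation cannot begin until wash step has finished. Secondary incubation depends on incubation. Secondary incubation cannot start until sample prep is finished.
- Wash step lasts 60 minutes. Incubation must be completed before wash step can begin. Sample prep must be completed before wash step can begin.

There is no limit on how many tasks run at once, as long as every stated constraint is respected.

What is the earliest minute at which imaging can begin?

Nothing blocks sample prep, so it runs from minute 0 to minute 30.
Incubation waits on sample prep (finishes minute 30), so it starts at minute 30 and finishes at 30 + 50 = minute 80.
Wash step cannot start until incubation (finishes minute 80); sample prep (finishes minute 30). The controlling bound is minute 80, so wash step finishes at 80 + 60 = minute 140.
Imaging waits on wash step (finishes minute 140), so the earliest it can start is minute 140.

140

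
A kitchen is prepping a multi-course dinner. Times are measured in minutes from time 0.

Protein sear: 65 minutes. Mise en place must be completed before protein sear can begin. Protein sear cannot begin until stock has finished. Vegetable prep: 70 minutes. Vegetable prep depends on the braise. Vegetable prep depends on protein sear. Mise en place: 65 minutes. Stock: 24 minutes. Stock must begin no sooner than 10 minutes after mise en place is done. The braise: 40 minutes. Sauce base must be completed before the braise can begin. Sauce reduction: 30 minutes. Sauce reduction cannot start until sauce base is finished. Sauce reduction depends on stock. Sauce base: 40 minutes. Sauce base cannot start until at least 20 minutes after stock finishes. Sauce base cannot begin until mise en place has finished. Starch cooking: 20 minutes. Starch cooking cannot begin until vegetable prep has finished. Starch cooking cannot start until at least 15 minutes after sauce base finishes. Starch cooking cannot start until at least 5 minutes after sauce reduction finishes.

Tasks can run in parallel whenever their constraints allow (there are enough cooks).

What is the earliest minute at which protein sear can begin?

Nothing blocks mise en place, so it runs from minute 0 to minute 65.
After mise en place (finishes minute 65, plus 10-minute gap → minute 75), stock can start at minute 75 and finishes at minute 99.
Protein sear waits on mise en place (finishes minute 65); stock (finishes minute 99). The latest of these is minute 99, which is the earliest protein sear can start.

99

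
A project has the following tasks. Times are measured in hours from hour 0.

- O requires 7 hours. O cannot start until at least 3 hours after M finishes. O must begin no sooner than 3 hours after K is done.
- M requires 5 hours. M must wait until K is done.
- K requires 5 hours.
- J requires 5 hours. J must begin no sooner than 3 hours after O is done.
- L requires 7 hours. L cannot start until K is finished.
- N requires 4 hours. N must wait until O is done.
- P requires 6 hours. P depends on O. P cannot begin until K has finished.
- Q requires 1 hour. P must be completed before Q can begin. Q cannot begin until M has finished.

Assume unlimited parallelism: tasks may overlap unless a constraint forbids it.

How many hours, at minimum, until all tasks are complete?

28

Nothing blocks K, so it runs from hour 0 to hour 5.
M waits on K (finishes hour 5), so it starts at hour 5 and finishes at 5 + 5 = hour 10.
O cannot start until M (finishes hour 10, plus 3-hour gap → hour 13); K (finishes hour 5, plus 3-hour gap → hour 8). The controlling bound is hour 13, so O finishes at 13 + 7 = hour 20.
For P: O (finishes hour 20); K (finishes hour 5). Taking the maximum gives a start of hour 20, and it finishes at 20 + 6 = hour 26.
Q has to wait for P (finishes hour 26); M (finishes hour 10). The latest of these is hour 26, so Q runs hour 26 to 26 + 1 = hour 27.
After O (finishes hour 20), N can start at hour 20 and finishes at hour 24.
After O (finishes hour 20, plus 3-hour gap → hour 23), J can start at hour 23 and finishes at hour 28.
L cannot begin until K (finishes hour 5). It runs from hour 5 to 5 + 7 = hour 12.
All tasks are finished once the last one completes. Finish times: J at 28, K at 5, L at 12, M at 10, N at 24, O at 20, P at 26, Q at 27. The latest is hour 28.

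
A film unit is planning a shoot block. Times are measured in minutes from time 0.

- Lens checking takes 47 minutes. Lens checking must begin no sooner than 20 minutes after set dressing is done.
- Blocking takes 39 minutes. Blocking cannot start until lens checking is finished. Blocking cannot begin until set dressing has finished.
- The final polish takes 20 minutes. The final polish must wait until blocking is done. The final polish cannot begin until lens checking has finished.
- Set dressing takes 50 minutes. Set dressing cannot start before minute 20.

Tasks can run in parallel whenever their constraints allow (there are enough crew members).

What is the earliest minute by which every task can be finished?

Set dressing cannot begin until its own release at minute 20. It runs from minute 20 to 20 + 50 = minute 70.
Lens checking cannot begin until set dressing (finishes minute 70, plus 20-minute gap → minute 90). It runs from minute 90 to 90 + 47 = minute 137.
Blocking needs all of lens checking (finishes minute 137); set dressing (finishes minute 70). That puts its earliest start at minute 137; it finishes at 137 + 39 = minute 176.
The final polish has to wait for blocking (finishes minute 176); lens checking (finishes minute 137). The latest of these is minute 176, so the final polish runs minute 176 to 176 + 20 = minute 196.
All tasks are finished once the last one completes. Finish times: Set dressing at 70, Lens checking at 137, Blocking at 176, The final polish at 196. The latest is minute 196.

196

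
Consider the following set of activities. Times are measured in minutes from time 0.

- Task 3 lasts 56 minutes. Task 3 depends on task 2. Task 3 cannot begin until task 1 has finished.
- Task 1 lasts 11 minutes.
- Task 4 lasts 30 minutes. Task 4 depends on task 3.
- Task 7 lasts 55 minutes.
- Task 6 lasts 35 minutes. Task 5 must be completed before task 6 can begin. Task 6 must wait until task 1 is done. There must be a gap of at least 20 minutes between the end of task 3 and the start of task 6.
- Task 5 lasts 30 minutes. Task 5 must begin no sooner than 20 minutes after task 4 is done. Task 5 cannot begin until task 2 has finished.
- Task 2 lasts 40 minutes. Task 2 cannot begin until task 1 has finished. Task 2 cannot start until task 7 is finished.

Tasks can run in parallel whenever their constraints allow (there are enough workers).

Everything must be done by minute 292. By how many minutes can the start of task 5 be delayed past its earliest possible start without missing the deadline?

Task 7 can start immediately at minute 0; it finishes at minute 55.
Task 1 can start immediately at minute 0; it finishes at minute 11.
Task 2 needs all of task 1 (finishes minute 11); task 7 (finishes minute 55). That puts its earliest start at minute 55; it finishes at 55 + 40 = minute 95.
Task 3 needs all of task 2 (finishes minute 95); task 1 (finishes minute 11). That puts its earliest start at minute 95; it finishes at 95 + 56 = minute 151.
Task 4 cannot begin until task 3 (finishes minute 151). It runs from minute 151 to 151 + 30 = minute 181.
For task 5: task 4 (finishes minute 181, plus 20-minute gap → minute 201); task 2 (finishes minute 95). Taking the maximum gives a start of minute 201, and it finishes at 201 + 30 = minute 231.

Working backward from the deadline:
Task 6 has no dependents, so it just needs to finish by minute 292. Starting by 292 − 35 = minute 257 achieves that.
Task 5 must finish before task 6 (must start by minute 257). With a 30-minute duration, task 5 must start by 257 − 30 = minute 227.
So task 5 can start as early as minute 201 and as late as minute 227, giving 227 − 201 = 26 minutes of slack.

26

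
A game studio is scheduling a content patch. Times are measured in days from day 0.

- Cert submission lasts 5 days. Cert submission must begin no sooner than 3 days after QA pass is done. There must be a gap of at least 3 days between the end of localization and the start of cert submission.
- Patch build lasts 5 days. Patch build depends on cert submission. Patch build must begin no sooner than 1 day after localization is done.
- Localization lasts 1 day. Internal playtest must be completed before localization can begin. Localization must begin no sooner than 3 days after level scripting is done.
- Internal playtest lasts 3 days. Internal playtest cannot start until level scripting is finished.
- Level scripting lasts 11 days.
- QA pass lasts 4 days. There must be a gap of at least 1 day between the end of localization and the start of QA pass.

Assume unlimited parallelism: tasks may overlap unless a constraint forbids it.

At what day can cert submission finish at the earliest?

Nothing blocks level scripting, so it runs from day 0 to day 11.
Internal playtest waits on level scripting (finishes day 11), so it starts at day 11 and finishes at 11 + 3 = day 14.
For localization: internal playtest (finishes day 14); level scripting (finishes day 11, plus 3-day gap → day 14). Taking the maximum gives a start of day 14, and it finishes at 14 + 1 = day 15.
After localization (finishes day 15, plus 1-day gap → day 16), QA pass can start at day 16 and finishes at day 20.
For cert submission: QA pass (finishes day 20, plus 3-day gap → day 23); localization (finishes day 15, plus 3-day gap → day 18). Taking the maximum gives a start of day 23, and it finishes at 23 + 5 = day 28.

28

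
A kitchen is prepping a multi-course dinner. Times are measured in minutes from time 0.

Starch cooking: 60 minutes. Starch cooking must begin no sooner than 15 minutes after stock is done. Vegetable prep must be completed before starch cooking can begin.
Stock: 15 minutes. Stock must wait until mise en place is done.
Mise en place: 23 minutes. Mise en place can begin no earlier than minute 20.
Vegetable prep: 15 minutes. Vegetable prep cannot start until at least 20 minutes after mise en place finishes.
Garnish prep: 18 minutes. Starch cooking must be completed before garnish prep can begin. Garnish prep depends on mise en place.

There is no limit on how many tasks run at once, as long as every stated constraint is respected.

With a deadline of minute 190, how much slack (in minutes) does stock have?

39

Mise en place cannot begin until its own release at minute 20. It runs from minute 20 to 20 + 23 = minute 43.
After mise en place (finishes minute 43), stock can start at minute 43 and finishes at minute 58.

Working backward from the deadline:
To finish by minute 190, garnish prep (duration 18) must start no later than minute 172.
Starch cooking feeds into garnish prep (must start by minute 172); so starch cooking must finish by minute 172 and therefore start by minute 112.
Stock feeds into starch cooking (must start by minute 112, minus 15-minute gap → minute 97); so stock must finish by minute 97 and therefore start by minute 82.
So stock can start as early as minute 43 and as late as minute 82, giving 82 − 43 = 39 minutes of slack.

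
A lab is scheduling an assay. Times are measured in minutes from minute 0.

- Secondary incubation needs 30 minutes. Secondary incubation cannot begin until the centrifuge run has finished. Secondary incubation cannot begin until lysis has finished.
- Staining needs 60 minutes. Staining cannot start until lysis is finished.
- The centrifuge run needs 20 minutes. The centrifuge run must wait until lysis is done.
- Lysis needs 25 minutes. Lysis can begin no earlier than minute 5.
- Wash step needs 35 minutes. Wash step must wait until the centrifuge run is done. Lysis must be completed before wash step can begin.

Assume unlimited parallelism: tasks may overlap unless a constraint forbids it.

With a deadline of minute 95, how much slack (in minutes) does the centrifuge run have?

10

After its own release at minute 5, lysis can start at minute 5 and finishes at minute 30.
The centrifuge run waits on lysis (finishes minute 30), so it starts at minute 30 and finishes at 30 + 20 = minute 50.

Working backward from the deadline:
To finish by minute 95, wash step (duration 35) must start no later than minute 60.
Secondary incubation must finish by minute 95; it takes 30 minutes, so it must start by 95 − 30 = minute 65.
The centrifuge run feeds wash step (must start by minute 60); secondary incubation (must start by minute 65). Taking the minimum, the centrifuge run must finish by minute 60 and start by 60 − 20 = minute 40.
So the centrifuge run can start as early as minute 30 and as late as minute 40, giving 40 − 30 = 10 minutes of slack.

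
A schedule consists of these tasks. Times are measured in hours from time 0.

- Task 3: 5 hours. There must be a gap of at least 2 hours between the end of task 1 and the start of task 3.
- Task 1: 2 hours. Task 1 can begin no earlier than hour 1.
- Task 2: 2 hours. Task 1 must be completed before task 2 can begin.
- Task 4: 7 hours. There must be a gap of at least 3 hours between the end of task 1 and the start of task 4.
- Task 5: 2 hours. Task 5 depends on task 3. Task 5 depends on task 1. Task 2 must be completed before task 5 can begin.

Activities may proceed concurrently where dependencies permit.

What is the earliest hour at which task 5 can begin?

After its own release at hour 1, task 1 can start at hour 1 and finishes at hour 3.
Task 3 cannot begin until task 1 (finishes hour 3, plus 2-hour gap → hour 5). It runs from hour 5 to 5 + 5 = hour 10.
Task 2 waits on task 1 (finishes hour 3), so it starts at hour 3 and finishes at 3 + 2 = hour 5.
Task 5 waits on task 3 (finishes hour 10); task 1 (finishes hour 3); task 2 (finishes hour 5). The latest of these is hour 10, which is the earliest task 5 can start.

10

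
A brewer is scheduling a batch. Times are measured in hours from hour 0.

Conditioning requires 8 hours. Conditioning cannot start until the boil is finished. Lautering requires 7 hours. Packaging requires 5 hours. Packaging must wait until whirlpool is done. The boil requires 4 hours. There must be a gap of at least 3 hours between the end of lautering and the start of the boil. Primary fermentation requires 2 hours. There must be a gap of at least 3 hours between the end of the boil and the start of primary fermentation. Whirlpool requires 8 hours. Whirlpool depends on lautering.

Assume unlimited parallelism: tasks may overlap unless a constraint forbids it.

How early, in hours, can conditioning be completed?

Nothing blocks lautering, so it runs from hour 0 to hour 7.
The boil cannot begin until lautering (finishes hour 7, plus 3-hour gap → hour 10). It runs from hour 10 to 10 + 4 = hour 14.
Conditioning waits on the boil (finishes hour 14), so it starts at hour 14 and finishes at 14 + 8 = hour 22.

22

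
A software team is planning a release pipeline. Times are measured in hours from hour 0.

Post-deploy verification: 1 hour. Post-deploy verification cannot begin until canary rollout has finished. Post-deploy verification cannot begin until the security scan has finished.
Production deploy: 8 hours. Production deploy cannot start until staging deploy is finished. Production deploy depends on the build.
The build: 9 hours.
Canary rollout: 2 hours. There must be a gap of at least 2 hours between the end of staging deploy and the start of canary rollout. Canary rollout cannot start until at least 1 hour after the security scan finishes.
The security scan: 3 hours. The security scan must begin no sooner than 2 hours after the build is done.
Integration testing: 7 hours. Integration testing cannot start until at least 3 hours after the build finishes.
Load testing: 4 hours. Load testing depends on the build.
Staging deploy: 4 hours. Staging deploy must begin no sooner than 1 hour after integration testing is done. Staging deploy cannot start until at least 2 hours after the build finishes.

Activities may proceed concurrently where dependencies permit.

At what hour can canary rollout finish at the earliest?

28

Nothing blocks the build, so it runs from hour 0 to hour 9.
After the build (finishes hour 9, plus 2-hour gap → hour 11), the security scan can start at hour 11 and finishes at hour 14.
After the build (finishes hour 9, plus 3-hour gap → hour 12), integration testing can start at hour 12 and finishes at hour 19.
Staging deploy has to wait for integration testing (finishes hour 19, plus 1-hour gap → hour 20); the build (finishes hour 9, plus 2-hour gap → hour 11). The latest of these is hour 20, so staging deploy runs hour 20 to 20 + 4 = hour 24.
Canary rollout cannot start until staging deploy (finishes hour 24, plus 2-hour gap → hour 26); the security scan (finishes hour 14, plus 1-hour gap → hour 15). The controlling bound is hour 26, so canary rollout finishes at 26 + 2 = hour 28.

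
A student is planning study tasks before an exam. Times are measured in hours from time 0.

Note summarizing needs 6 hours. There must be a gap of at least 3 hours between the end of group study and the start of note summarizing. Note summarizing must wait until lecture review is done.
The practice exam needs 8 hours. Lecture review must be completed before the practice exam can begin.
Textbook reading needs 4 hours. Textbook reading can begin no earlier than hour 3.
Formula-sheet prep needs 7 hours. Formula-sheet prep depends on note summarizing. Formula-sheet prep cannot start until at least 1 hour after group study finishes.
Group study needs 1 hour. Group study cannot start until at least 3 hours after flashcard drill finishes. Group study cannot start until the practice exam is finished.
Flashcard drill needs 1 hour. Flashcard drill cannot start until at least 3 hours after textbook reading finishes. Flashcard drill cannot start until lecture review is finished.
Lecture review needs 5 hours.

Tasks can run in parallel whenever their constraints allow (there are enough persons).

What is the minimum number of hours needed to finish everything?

Nothing blocks lecture review, so it runs from hour 0 to hour 5.
After lecture review (finishes hour 5), the practice exam can start at hour 5 and finishes at hour 13.
After its own release at hour 3, textbook reading can start at hour 3 and finishes at hour 7.
Flashcard drill needs all of textbook reading (finishes hour 7, plus 3-hour gap → hour 10); lecture review (finishes hour 5). That puts its earliest start at hour 10; it finishes at 10 + 1 = hour 11.
For group study: flashcard drill (finishes hour 11, plus 3-hour gap → hour 14); the practice exam (finishes hour 13). Taking the maximum gives a start of hour 14, and it finishes at 14 + 1 = hour 15.
Note summarizing cannot start until group study (finishes hour 15, plus 3-hour gap → hour 18); lecture review (finishes hour 5). The controlling bound is hour 18, so note summarizing finishes at 18 + 6 = hour 24.
Formula-sheet prep cannot start until note summarizing (finishes hour 24); group study (finishes hour 15, plus 1-hour gap → hour 16). The controlling bound is hour 24, so formula-sheet prep finishes at 24 + 7 = hour 31.
All tasks are finished once the last one completes. Finish times: Textbook reading at 7, Lecture review at 5, Flashcard drill at 11, The practice exam at 13, Group study at 15, Note summarizing at 24, Formula-sheet prep at 31. The latest is hour 31.

31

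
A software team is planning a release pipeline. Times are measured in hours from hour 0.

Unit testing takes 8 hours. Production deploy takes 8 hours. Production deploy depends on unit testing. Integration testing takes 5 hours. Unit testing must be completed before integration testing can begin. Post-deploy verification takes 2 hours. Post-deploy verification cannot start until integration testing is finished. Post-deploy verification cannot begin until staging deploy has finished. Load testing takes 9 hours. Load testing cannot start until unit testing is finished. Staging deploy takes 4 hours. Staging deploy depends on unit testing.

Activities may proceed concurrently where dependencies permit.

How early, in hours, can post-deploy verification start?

13

Unit testing can start immediately at hour 0; it finishes at hour 8.
After unit testing (finishes hour 8), staging deploy can start at hour 8 and finishes at hour 12.
Integration testing cannot begin until unit testing (finishes hour 8). It runs from hour 8 to 8 + 5 = hour 13.
Post-deploy verification waits on integration testing (finishes hour 13); staging deploy (finishes hour 12). The latest of these is hour 13, which is the earliest post-deploy verification can start.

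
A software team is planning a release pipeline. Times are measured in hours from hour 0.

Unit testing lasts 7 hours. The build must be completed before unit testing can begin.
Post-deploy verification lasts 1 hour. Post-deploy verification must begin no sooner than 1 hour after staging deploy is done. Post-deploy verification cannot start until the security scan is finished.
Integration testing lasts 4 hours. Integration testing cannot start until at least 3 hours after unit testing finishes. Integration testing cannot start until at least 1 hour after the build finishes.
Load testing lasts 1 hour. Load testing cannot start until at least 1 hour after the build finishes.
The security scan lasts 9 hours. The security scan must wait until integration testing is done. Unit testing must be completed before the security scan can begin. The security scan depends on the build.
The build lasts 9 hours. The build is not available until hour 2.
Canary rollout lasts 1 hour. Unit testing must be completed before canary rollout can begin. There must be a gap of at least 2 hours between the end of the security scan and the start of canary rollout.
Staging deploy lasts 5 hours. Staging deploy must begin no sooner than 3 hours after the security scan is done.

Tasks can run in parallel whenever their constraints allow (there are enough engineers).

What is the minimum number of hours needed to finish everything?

44

The build waits on its own release at hour 2, so it starts at hour 2 and finishes at 2 + 9 = hour 11.
Load testing cannot begin until the build (finishes hour 11, plus 1-hour gap → hour 12). It runs from hour 12 to 12 + 1 = hour 13.
Unit testing cannot begin until the build (finishes hour 11). It runs from hour 11 to 11 + 7 = hour 18.
Integration testing has to wait for unit testing (finishes hour 18, plus 3-hour gap → hour 21); the build (finishes hour 11, plus 1-hour gap → hour 12). The latest of these is hour 21, so integration testing runs hour 21 to 21 + 4 = hour 25.
For the security scan: integration testing (finishes hour 25); unit testing (finishes hour 18); the build (finishes hour 11). Taking the maximum gives a start of hour 25, and it finishes at 25 + 9 = hour 34.
Canary rollout has to wait for unit testing (finishes hour 18); the security scan (finishes hour 34, plus 2-hour gap → hour 36). The latest of these is hour 36, so canary rollout runs hour 36 to 36 + 1 = hour 37.
Staging deploy waits on the security scan (finishes hour 34, plus 3-hour gap → hour 37), so it starts at hour 37 and finishes at 37 + 5 = hour 42.
Post-deploy verification needs all of staging deploy (finishes hour 42, plus 1-hour gap → hour 43); the security scan (finishes hour 34). That puts its earliest start at hour 43; it finishes at 43 + 1 = hour 44.
All tasks are finished once the last one completes. Finish times: The build at 11, Unit testing at 18, Integration testing at 25, The security scan at 34, Staging deploy at 42, Canary rollout at 37, Load testing at 13, Post-deploy verification at 44. The latest is hour 44.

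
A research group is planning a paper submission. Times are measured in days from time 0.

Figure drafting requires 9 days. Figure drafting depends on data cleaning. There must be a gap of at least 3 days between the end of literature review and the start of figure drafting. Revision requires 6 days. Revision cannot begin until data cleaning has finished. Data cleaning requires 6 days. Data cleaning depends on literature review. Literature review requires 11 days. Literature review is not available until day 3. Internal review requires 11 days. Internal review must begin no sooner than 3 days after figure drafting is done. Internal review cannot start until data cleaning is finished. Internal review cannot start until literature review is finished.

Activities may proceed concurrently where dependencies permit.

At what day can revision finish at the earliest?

After its own release at day 3, literature review can start at day 3 and finishes at day 14.
Data cleaning waits on literature review (finishes day 14), so it starts at day 14 and finishes at 14 + 6 = day 20.
After data cleaning (finishes day 20), revision can start at day 20 and finishes at day 26.

26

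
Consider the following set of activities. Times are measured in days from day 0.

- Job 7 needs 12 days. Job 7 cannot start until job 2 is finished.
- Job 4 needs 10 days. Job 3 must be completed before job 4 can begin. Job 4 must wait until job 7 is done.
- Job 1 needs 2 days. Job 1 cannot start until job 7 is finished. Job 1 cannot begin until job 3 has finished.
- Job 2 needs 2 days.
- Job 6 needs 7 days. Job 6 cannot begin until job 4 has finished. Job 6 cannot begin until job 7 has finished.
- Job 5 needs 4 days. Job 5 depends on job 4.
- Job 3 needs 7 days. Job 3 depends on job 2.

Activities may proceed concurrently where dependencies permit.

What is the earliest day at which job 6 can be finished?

Job 2 has no prerequisites, so it starts at day 0 and finishes at day 2.
After job 2 (finishes day 2), job 7 can start at day 2 and finishes at day 14.
Job 3 cannot begin until job 2 (finishes day 2). It runs from day 2 to 2 + 7 = day 9.
Job 4 has to wait for job 3 (finishes day 9); job 7 (finishes day 14). The latest of these is day 14, so job 4 runs day 14 to 14 + 10 = day 24.
For job 6: job 4 (finishes day 24); job 7 (finishes day 14). Taking the maximum gives a start of day 24, and it finishes at 24 + 7 = day 31.

31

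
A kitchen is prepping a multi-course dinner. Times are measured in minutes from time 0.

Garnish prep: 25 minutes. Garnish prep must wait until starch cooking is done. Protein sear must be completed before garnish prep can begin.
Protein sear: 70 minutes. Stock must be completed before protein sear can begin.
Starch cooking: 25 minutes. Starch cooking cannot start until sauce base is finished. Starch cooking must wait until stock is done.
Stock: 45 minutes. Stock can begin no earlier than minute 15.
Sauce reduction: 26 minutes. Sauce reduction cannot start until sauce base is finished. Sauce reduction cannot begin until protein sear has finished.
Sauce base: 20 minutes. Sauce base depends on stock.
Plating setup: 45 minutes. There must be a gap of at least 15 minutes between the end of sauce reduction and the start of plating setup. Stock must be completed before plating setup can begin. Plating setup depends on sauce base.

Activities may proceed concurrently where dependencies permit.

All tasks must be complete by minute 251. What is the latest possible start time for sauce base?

145

Plating setup must finish by minute 251; it takes 45 minutes, so it must start by 251 − 45 = minute 206.
Since plating setup (must start by minute 206, minus 15-minute gap → minute 191) depends on it, sauce reduction must finish by minute 191. Backing off its 26-minute duration gives a latest start of minute 165.
Nothing follows garnish prep; the deadline of minute 251 is its only limit. It must start by 251 − 25 = minute 226.
Starch cooking must finish before garnish prep (must start by minute 226). With a 25-minute duration, starch cooking must start by 226 − 25 = minute 201.
Sauce base has several dependents: sauce reduction (must start by minute 165); starch cooking (must start by minute 201); plating setup (must start by minute 206). The earliest of those limits is minute 165, so sauce base must start by 165 − 20 = minute 145.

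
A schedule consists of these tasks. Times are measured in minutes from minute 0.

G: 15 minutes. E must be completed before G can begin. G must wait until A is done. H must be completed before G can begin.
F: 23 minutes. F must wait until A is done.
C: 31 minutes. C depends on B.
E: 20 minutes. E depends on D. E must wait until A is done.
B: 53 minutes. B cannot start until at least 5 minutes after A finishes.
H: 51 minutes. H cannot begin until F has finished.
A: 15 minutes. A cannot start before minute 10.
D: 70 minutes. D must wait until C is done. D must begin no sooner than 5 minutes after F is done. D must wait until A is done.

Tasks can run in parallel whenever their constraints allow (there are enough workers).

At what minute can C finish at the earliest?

114

After its own release at minute 10, A can start at minute 10 and finishes at minute 25.
After A (finishes minute 25, plus 5-minute gap → minute 30), B can start at minute 30 and finishes at minute 83.
C cannot begin until B (finishes minute 83). It runs from minute 83 to 83 + 31 = minute 114.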